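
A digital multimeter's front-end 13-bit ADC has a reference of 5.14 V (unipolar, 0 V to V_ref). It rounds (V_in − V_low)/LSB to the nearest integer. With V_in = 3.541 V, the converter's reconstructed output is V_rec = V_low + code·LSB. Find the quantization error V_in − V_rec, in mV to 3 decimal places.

Step size: 5.14 V ÷ 2^13 = 0.627 mV.
Scaled input = 5643.5549 LSBs, so code = 5644.
Reconstructed: 3.5412793 V.
V_in − V_rec = -0.000279297 V = -0.279 mV.

-0.279 mV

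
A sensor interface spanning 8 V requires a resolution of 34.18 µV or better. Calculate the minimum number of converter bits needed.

Number of steps required ≥ 8 V / 34.18 µV = 234055.00.
Need 2^N ≥ 234055.00; 2^17 = 131072, 2^18 = 262144.
Minimum N = 18.

18 bits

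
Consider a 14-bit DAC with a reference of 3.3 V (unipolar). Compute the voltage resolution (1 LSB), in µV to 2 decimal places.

201.42 µV

Full-scale span = 3.3 V.
LSB = 3.3 / 2^14 = 3.3 / 16384 = 0.000201416 V = 201.42 µV.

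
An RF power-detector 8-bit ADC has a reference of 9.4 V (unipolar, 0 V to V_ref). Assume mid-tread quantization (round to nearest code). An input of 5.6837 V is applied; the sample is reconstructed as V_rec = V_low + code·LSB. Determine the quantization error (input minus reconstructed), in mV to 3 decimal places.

-7.706 mV

One LSB is 9.4 V / 256 = 36.719 mV.
(V_in − V_low)/LSB = (5.6837 − 0)/0.0367188 = 154.7901 → code 155 (round).
Code 155 maps back to 0 + 155×0.0367188 V = 5.6914062 V.
V_in − V_rec = -0.00770625 V = -7.706 mV.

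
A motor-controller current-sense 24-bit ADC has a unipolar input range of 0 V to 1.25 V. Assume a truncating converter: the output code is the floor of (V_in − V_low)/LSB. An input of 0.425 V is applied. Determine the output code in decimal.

With 16777216 levels over 1.25 V, one step is 0.07 µV.
(V_in − V_low)/LSB = (0.425 − 0) / 7.45058e-08 = 5704253.440.
So the output code is 5704253.

code 5704253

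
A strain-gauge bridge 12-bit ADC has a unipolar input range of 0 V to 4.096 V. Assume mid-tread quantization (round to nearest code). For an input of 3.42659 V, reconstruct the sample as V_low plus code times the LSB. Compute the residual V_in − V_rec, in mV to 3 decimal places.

Step size: 4.096 V ÷ 2^12 = 1.000 mV.
Scaled input = 3426.5900 LSBs, so code = 3427.
Reconstructed: 3.427 V.
Error = 3.42659 − 3.427 = -0.00041 V = -0.410 mV.

-0.410 mV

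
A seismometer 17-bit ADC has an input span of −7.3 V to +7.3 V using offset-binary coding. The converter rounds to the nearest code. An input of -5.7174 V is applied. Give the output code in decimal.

LSB = 14.6 V / 131072 = 111.39 µV.
Input sits at 14207.846 steps above V_low.
So the output code is 14208.

code 14208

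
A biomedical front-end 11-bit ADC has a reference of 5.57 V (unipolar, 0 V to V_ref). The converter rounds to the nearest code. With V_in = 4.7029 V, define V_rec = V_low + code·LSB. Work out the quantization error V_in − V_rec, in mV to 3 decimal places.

0.493 mV

Step size: 5.57 V ÷ 2^11 = 2.720 mV.
(4.7029 − 0)/0.00271973 = 1729.1812; round gives code 1729.
V_rec = 0 + 1729·0.00271973 = 4.7024072 V.
Error = 4.7029 − 4.7024072 = 0.000492773 V = 0.493 mV.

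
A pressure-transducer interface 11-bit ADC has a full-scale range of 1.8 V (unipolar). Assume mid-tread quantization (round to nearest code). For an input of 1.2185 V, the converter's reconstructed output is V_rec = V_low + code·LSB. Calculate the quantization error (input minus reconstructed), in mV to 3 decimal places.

One LSB is 1.8 V / 2048 = 0.879 mV.
(V_in − V_low)/LSB = (1.2185 − 0)/0.000878906 = 1386.3822 → code 1386 (round).
Code 1386 maps back to 0 + 1386×0.000878906 V = 1.2181641 V.
Error = 1.2185 − 1.2181641 = 0.000335937 V = 0.336 mV.

0.336 mV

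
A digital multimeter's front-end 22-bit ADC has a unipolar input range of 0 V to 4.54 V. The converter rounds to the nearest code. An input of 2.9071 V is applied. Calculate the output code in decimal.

code 2685740

With 4194304 levels over 4.54 V, one step is 1.08 µV.
(V_in − V_low)/LSB = (2.9071 − 0) / 1.08242e-06 = 2685740.343.
So the output code is 2685740.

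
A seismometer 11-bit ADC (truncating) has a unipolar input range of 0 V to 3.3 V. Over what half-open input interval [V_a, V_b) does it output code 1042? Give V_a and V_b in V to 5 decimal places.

[1.67900 V, 1.68062 V)

LSB = 3.3/2^11 = 1.611 mV.
V_a = V_low + 1042·LSB = 1.679 V; V_b = V_low + 1043·LSB = 1.68062 V.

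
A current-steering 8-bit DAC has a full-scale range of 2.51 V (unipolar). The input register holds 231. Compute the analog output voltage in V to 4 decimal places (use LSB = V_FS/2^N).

2.2649 V

LSB = 2.51 V / 2^8 = 9.805 mV.
V_out = 0 + 231 × 0.00980469 V = 2.26488 V.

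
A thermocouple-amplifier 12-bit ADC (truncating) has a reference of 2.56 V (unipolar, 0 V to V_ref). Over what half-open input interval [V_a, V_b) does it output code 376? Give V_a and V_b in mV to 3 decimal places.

[235.000 mV, 235.625 mV)

LSB = 2.56/2^12 = 0.625 mV.
V_a = V_low + 376·LSB = 0.235 V; V_b = V_low + 377·LSB = 0.235625 V.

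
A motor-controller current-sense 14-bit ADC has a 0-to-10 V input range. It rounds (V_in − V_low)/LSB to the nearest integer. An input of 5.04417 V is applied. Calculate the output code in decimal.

code 8264

Full-scale span = 10 V; LSB = 10/2^14 = 0.610 mV.
(V_in − V_low)/LSB = (5.04417 − 0) / 0.000610352 = 8264.368.
Round → code 8264.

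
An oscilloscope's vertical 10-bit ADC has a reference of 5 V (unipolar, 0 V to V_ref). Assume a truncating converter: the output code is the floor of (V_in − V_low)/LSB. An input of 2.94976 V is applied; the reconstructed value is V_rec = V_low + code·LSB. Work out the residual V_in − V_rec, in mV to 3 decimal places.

0.541 mV

Step size: 5 V ÷ 2^10 = 4.883 mV.
(V_in − V_low)/LSB = (2.94976 − 0)/0.00488281 = 604.1108 → code 604 (floor).
Reconstructed: 2.9492188 V.
Error = 2.94976 − 2.9492188 = 0.00054125 V = 0.541 mV.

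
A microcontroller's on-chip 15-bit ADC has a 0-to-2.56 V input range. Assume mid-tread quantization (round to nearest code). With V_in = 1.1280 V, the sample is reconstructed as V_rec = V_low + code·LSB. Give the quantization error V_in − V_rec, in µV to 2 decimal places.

31.25 µV

One LSB is 2.56 V / 32768 = 78.12 µV.
(V_in − V_low)/LSB = (1.1280 − 0)/7.8125e-05 = 14438.4000 → code 14438 (round).
V_rec = 0 + 14438·7.8125e-05 = 1.1279687 V.
Error = 1.1280 − 1.1279687 = 3.125e-05 V = 31.25 µV.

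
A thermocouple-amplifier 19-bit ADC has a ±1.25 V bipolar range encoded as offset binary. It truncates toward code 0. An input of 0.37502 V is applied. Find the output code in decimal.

code 340791

LSB = 2.5 V / 524288 = 4.77 µV.
Input sits at 340791.394 steps above V_low.
⌊·⌋(340791.394) = 340791.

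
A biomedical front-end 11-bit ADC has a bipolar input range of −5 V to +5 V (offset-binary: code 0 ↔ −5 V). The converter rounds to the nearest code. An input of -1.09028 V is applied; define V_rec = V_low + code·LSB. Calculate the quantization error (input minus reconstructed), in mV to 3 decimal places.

-1.413 mV

LSB = 10/2^11 = 4.883 mV.
Scaled input = 800.7107 LSBs, so code = 801.
V_rec = (−5) + 801·0.00488281 = -1.0888672 V.
Error = -1.09028 − (−1.0888672) = -0.00141281 V = -1.413 mV.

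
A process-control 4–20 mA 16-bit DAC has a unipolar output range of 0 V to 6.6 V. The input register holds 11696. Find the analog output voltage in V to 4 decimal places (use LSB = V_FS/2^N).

1.1779 V

LSB = 6.6 V / 2^16 = 100.71 µV.
V_out = 0 + 11696 × 0.000100708 V = 1.17788 V.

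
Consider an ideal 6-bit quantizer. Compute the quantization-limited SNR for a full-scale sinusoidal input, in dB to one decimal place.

37.9 dB

SNR ≈ 6.02·N + 1.76 dB = 6.02·6 + 1.76 = 37.88 dB.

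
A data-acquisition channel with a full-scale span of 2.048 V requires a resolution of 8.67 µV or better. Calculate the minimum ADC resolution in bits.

18 bits

Number of steps required ≥ 2.048 V / 8.67 µV = 236216.84.
Need 2^N ≥ 236216.84; 2^17 = 131072, 2^18 = 262144.
Minimum N = 18.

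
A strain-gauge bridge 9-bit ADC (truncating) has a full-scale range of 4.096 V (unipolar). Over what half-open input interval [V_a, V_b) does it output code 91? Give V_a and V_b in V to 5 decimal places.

[0.72800 V, 0.73600 V)

LSB = 4.096/2^9 = 8.000 mV.
V_a = V_low + 91·LSB = 0.728 V; V_b = V_low + 92·LSB = 0.736 V.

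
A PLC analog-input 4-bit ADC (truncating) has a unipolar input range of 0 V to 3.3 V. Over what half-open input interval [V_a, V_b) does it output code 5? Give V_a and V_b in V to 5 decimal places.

[1.03125 V, 1.23750 V)

LSB = 3.3/2^4 = 206.250 mV.
V_a = V_low + 5·LSB = 1.03125 V; V_b = V_low + 6·LSB = 1.2375 V.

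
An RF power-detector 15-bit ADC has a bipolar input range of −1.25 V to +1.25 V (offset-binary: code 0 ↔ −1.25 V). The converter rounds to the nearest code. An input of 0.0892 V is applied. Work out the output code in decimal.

Full-scale span = 2.5 V; LSB = 2.5/2^15 = 76.29 µV.
Input sits at 17553.162 steps above V_low.
Round → code 17553.

code 17553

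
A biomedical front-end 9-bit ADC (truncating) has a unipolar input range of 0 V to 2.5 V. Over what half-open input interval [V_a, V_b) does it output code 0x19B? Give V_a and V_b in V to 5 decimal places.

LSB = 2.5/2^9 = 4.883 mV.
Code 0x19B = 411 decimal.
V_a = V_low + 411·LSB = 2.00684 V; V_b = V_low + 412·LSB = 2.01172 V.

[2.00684 V, 2.01172 V)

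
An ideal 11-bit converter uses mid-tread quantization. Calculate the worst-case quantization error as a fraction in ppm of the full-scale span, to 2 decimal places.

Rounding → worst-case error = ½ LSB = V_FS/2^12, so 1e+06/4096 = 244.141 ppm of full scale.

244.14 ppm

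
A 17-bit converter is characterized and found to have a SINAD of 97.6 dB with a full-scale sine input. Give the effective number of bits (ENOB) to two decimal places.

15.92 bits

ENOB = (SINAD − 1.76) / 6.02 = (97.6 − 1.76)/6.02 = 15.920.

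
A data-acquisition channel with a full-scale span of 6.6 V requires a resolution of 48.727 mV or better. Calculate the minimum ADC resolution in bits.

Number of steps required ≥ 6.6 V / 48.727 mV = 135.45.
Need 2^N ≥ 135.45; 2^7 = 128, 2^8 = 256.
Minimum N = 8.

8 bits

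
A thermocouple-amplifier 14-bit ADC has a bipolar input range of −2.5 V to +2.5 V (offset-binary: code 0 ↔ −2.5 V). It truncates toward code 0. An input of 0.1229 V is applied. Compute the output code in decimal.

code 8594

LSB = 5 V / 16384 = 305.18 µV.
Input sits at 8594.719 steps above V_low.
Floor → code 8594.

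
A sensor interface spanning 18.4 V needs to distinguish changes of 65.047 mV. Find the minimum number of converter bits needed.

Number of steps required ≥ 18.4 V / 65.047 mV = 282.87.
Need 2^N ≥ 282.87; 2^8 = 256, 2^9 = 512.
Minimum N = 9.

9 bits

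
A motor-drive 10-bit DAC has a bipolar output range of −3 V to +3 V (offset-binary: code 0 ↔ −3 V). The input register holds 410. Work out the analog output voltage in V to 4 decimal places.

LSB = 6 V / 2^10 = 5.859 mV.
V_out = (−3) + 410 × 0.00585938 V = -0.597656 V.

-0.5977 V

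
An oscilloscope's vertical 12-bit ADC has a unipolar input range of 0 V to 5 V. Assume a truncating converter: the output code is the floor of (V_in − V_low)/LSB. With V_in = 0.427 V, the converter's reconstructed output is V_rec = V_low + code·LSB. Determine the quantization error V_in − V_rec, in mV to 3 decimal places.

One LSB is 5 V / 4096 = 1.221 mV.
(0.427 − 0)/0.0012207 = 349.7984; ⌊·⌋ gives code 349.
Code 349 maps back to 0 + 349×0.0012207 V = 0.42602539 V.
V_in − V_rec = 0.000974609 V = 0.975 mV.

0.975 mV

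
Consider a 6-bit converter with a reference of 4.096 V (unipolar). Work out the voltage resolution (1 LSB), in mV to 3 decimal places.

64.000 mV

Full-scale span = 4.096 V.
LSB = 4.096 / 2^6 = 4.096 / 64 = 0.064 V = 64.000 mV.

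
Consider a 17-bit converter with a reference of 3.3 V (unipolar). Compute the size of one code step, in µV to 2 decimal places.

25.18 µV

Full-scale span = 3.3 V.
LSB = 3.3 / 2^17 = 3.3 / 131072 = 2.5177e-05 V = 25.18 µV.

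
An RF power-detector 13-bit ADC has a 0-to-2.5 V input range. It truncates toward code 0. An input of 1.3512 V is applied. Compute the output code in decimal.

code 4427

Full-scale span = 2.5 V; LSB = 2.5/2^13 = 305.18 µV.
(V_in − V_low)/LSB = (1.3512 − 0) / 0.000305176 = 4427.612.
So the output code is 4427.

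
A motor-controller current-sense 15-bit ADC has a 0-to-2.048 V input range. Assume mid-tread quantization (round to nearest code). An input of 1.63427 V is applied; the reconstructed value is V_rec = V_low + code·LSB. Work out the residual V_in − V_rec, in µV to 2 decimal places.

LSB = 2.048/2^15 = 62.50 µV.
(1.63427 − 0)/6.25e-05 = 26148.3200; round gives code 26148.
Reconstructed: 1.63425 V.
V_in − V_rec = 2e-05 V = 20.00 µV.

20.00 µV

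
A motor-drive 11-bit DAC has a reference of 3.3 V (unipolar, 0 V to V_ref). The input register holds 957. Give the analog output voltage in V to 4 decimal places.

1.5420 V

LSB = 3.3 V / 2^11 = 1.611 mV.
V_out = 0 + 957 × 0.00161133 V = 1.54204 V.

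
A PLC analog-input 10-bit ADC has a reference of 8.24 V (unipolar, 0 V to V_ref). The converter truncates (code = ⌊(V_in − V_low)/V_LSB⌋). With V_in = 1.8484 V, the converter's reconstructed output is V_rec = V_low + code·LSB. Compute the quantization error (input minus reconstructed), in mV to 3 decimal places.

5.666 mV

LSB = 8.24/2^10 = 8.047 mV.
(1.8484 − 0)/0.00804688 = 229.7041; ⌊·⌋ gives code 229.
Code 229 maps back to 0 + 229×0.00804688 V = 1.8427344 V.
Difference: 0.00566562 V → 5.666 mV.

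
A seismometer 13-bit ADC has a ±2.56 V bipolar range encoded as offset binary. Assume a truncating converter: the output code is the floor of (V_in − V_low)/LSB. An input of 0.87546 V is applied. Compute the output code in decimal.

code 5496

With 8192 levels over 5.12 V, one step is 0.625 mV.
Input sits at 5496.736 steps above V_low.
So the output code is 5496.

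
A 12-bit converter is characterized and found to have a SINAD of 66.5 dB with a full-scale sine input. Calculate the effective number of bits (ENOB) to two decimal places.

10.75 bits

ENOB = (SINAD − 1.76) / 6.02 = (66.5 − 1.76)/6.02 = 10.754.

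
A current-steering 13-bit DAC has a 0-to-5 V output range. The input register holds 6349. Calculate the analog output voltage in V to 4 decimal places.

3.8751 V

LSB = 5 V / 2^13 = 0.610 mV.
V_out = 0 + 6349 × 0.000610352 V = 3.87512 V.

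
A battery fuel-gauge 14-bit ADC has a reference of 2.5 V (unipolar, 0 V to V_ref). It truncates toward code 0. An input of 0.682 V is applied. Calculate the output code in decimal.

code 4469

LSB = 2.5 V / 16384 = 152.59 µV.
Input sits at 4469.555 steps above V_low.
⌊·⌋(4469.555) = 4469.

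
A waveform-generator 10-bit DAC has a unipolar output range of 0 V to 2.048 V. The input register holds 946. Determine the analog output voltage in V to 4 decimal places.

1.8920 V

LSB = 2.048 V / 2^10 = 2.000 mV.
V_out = 0 + 946 × 0.002 V = 1.892 V.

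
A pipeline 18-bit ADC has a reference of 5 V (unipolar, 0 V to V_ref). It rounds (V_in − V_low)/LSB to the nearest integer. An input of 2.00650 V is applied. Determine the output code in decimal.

code 105198

LSB = 5 V / 262144 = 19.07 µV.
(2.00650 − 0) / 1.90735e-05 = 105198.387 LSBs.
So the output code is 105198.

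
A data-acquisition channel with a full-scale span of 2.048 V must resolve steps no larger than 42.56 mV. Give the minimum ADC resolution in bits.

6 bits

Number of steps required ≥ 2.048 V / 42.56 mV = 48.12.
Need 2^N ≥ 48.12; 2^5 = 32, 2^6 = 64.
Minimum N = 6.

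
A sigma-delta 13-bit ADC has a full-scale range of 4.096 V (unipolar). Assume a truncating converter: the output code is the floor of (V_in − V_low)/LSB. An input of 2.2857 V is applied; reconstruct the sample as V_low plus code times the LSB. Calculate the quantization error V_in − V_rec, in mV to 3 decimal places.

0.200 mV

One LSB is 4.096 V / 8192 = 0.500 mV.
(2.2857 − 0)/0.0005 = 4571.4000; ⌊·⌋ gives code 4571.
Reconstructed: 2.2855 V.
V_in − V_rec = 0.0002 V = 0.200 mV.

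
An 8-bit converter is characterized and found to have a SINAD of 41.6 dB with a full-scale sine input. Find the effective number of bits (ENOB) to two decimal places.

6.62 bits

ENOB = (SINAD − 1.76) / 6.02 = (41.6 − 1.76)/6.02 = 6.618.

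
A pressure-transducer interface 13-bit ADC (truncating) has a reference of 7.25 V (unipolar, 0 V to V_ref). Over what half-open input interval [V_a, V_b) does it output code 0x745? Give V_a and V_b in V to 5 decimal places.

[1.64700 V, 1.64789 V)

LSB = 7.25/2^13 = 0.885 mV.
Code 0x745 = 1861 decimal.
V_a = V_low + 1861·LSB = 1.647 V; V_b = V_low + 1862·LSB = 1.64789 V.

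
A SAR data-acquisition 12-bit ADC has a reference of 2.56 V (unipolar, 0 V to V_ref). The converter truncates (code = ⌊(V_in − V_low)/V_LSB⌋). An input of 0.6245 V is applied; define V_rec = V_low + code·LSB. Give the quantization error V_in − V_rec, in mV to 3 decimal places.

0.125 mV

LSB = 2.56/2^12 = 0.625 mV.
(0.6245 − 0)/0.000625 = 999.2000; ⌊·⌋ gives code 999.
Code 999 maps back to 0 + 999×0.000625 V = 0.624375 V.
Difference: 0.000125 V → 0.125 mV.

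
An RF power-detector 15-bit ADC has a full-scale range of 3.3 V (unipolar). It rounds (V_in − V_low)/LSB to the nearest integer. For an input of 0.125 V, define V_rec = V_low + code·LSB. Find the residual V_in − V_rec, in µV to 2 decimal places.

Step size: 3.3 V ÷ 2^15 = 100.71 µV.
(V_in − V_low)/LSB = (0.125 − 0)/0.000100708 = 1241.2121 → code 1241 (round).
Code 1241 maps back to 0 + 1241×0.000100708 V = 0.12497864 V.
V_in − V_rec = 2.13623e-05 V = 21.36 µV.

21.36 µV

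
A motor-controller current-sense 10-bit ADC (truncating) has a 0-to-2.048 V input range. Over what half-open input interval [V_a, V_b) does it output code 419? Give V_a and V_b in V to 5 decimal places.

LSB = 2.048/2^10 = 2.000 mV.
V_a = V_low + 419·LSB = 0.838 V; V_b = V_low + 420·LSB = 0.84 V.

[0.83800 V, 0.84000 V)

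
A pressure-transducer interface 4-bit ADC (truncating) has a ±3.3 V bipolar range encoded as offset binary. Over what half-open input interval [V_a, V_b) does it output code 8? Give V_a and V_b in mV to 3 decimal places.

LSB = 6.6/2^4 = 412.500 mV.
V_a = V_low + 8·LSB = 0 V; V_b = V_low + 9·LSB = 0.4125 V.

[0.000 mV, 412.500 mV)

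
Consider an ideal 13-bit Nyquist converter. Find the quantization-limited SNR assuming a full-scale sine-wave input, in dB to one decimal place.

80.0 dB

SNR ≈ 6.02·N + 1.76 dB = 6.02·13 + 1.76 = 80.02 dB.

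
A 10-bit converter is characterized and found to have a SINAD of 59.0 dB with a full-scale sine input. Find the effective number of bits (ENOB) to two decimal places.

ENOB = (SINAD − 1.76) / 6.02 = (59.0 − 1.76)/6.02 = 9.508.

9.51 bits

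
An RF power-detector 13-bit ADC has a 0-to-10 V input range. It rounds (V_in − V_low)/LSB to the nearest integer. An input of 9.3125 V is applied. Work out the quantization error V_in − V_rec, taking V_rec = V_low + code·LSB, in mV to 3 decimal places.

-0.244 mV

Step size: 10 V ÷ 2^13 = 1.221 mV.
(V_in − V_low)/LSB = (9.3125 − 0)/0.0012207 = 7628.8000 → code 7629 (round).
V_rec = 0 + 7629·0.0012207 = 9.3127441 V.
V_in − V_rec = -0.000244141 V = -0.244 mV.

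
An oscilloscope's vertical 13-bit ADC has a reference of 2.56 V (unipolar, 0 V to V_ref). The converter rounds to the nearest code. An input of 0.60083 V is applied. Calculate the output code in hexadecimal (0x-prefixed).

Full-scale span = 2.56 V; LSB = 2.56/2^13 = 312.50 µV.
Input sits at 1922.656 steps above V_low.
round(1922.656) = 1923.
In hexadecimal (0x-prefixed): 0x783.

code 0x783 (decimal 1923)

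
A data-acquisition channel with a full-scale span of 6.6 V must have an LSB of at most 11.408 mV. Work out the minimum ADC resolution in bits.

10 bits

Number of steps required ≥ 6.6 V / 11.408 mV = 578.54.
Need 2^N ≥ 578.54; 2^9 = 512, 2^10 = 1024.
Minimum N = 10.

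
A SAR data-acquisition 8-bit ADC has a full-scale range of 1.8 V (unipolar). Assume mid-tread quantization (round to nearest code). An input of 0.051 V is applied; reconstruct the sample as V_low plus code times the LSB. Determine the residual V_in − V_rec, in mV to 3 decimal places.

One LSB is 1.8 V / 256 = 7.031 mV.
(0.051 − 0)/0.00703125 = 7.2533; round gives code 7.
Code 7 maps back to 0 + 7×0.00703125 V = 0.04921875 V.
Error = 0.051 − 0.04921875 = 0.00178125 V = 1.781 mV.

1.781 mV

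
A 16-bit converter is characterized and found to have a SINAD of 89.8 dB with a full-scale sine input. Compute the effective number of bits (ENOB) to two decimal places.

ENOB = (SINAD − 1.76) / 6.02 = (89.8 − 1.76)/6.02 = 14.625.

14.62 bits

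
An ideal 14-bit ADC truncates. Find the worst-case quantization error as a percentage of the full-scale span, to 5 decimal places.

Truncating → worst-case error = 1 LSB = V_FS/2^14, so 100/16384 = 0.00610352 % of full scale.

0.00610 %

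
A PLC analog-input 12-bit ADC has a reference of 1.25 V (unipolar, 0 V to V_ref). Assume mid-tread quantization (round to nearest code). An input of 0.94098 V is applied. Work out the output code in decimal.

code 3083

Full-scale span = 1.25 V; LSB = 1.25/2^12 = 305.18 µV.
Input sits at 3083.403 steps above V_low.
Round → code 3083.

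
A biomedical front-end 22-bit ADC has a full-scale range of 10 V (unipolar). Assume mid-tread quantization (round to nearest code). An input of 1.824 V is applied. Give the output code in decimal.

code 765041

Full-scale span = 10 V; LSB = 10/2^22 = 2.38 µV.
(V_in − V_low)/LSB = (1.824 − 0) / 2.38419e-06 = 765041.050.
round(765041.050) = 765041.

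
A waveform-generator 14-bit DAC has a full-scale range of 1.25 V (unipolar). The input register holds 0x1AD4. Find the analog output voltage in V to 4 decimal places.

0.5240 V

LSB = 1.25 V / 2^14 = 76.29 µV.
Code 0x1AD4 = 6868 decimal.
V_out = 0 + 6868 × 7.62939e-05 V = 0.523987 V.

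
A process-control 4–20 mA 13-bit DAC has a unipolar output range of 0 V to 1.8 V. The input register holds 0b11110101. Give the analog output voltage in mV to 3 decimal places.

53.833 mV

LSB = 1.8 V / 2^13 = 219.73 µV.
Code 0b11110101 = 245 decimal.
V_out = 0 + 245 × 0.000219727 V = 0.053833 V.
= 53.833 mV.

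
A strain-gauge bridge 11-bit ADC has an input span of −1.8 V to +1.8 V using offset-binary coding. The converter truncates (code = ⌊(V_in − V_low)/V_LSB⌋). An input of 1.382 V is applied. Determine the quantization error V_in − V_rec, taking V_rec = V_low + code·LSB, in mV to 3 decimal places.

0.359 mV

Step size: 3.6 V ÷ 2^11 = 1.758 mV.
Scaled input = 1810.2044 LSBs, so code = 1810.
Reconstructed: 1.3816406 V.
Error = 1.382 − 1.3816406 = 0.000359375 V = 0.359 mV.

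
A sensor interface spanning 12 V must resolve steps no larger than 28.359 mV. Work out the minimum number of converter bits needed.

9 bits

Number of steps required ≥ 12 V / 28.359 mV = 423.15.
Need 2^N ≥ 423.15; 2^8 = 256, 2^9 = 512.
Minimum N = 9.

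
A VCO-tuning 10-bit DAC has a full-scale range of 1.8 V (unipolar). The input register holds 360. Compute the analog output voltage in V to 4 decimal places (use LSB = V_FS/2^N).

LSB = 1.8 V / 2^10 = 1.758 mV.
V_out = 0 + 360 × 0.00175781 V = 0.632812 V.

0.6328 V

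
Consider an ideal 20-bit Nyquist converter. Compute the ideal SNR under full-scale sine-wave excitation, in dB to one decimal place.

122.2 dB

SNR ≈ 6.02·N + 1.76 dB = 6.02·20 + 1.76 = 122.16 dB.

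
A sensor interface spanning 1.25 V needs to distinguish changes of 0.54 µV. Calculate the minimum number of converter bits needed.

22 bits

Number of steps required ≥ 1.25 V / 0.54 µV = 2314814.81.
Need 2^N ≥ 2314814.81; 2^21 = 2097152, 2^22 = 4194304.
Minimum N = 22.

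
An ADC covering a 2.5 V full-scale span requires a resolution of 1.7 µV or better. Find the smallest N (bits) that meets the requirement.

Number of steps required ≥ 2.5 V / 1.7 µV = 1470588.24.
Need 2^N ≥ 1470588.24; 2^20 = 1048576, 2^21 = 2097152.
Minimum N = 21.

21 bits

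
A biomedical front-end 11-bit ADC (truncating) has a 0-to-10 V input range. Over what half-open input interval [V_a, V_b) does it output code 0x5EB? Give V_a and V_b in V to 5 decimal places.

[7.39746 V, 7.40234 V)

LSB = 10/2^11 = 4.883 mV.
Code 0x5EB = 1515 decimal.
V_a = V_low + 1515·LSB = 7.39746 V; V_b = V_low + 1516·LSB = 7.40234 V.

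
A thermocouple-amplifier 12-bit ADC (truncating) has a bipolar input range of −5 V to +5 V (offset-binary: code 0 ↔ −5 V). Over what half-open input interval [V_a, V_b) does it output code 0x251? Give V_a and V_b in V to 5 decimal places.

LSB = 10/2^12 = 2.441 mV.
Code 0x251 = 593 decimal.
V_a = V_low + 593·LSB = -3.55225 V; V_b = V_low + 594·LSB = -3.5498 V.

[-3.55225 V, -3.54980 V)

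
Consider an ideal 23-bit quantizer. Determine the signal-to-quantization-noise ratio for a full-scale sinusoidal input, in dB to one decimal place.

SNR ≈ 6.02·N + 1.76 dB = 6.02·23 + 1.76 = 140.22 dB.

140.2 dB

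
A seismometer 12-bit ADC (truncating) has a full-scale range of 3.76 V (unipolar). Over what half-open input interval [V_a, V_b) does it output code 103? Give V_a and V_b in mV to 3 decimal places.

[94.551 mV, 95.469 mV)

LSB = 3.76/2^12 = 0.918 mV.
V_a = V_low + 103·LSB = 0.0945508 V; V_b = V_low + 104·LSB = 0.0954688 V.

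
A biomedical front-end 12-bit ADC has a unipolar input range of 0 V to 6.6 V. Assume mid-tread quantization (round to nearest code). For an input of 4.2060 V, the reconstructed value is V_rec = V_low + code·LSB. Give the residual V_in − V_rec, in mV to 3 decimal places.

0.434 mV

LSB = 6.6/2^12 = 1.611 mV.
Scaled input = 2610.2691 LSBs, so code = 2610.
Code 2610 maps back to 0 + 2610×0.00161133 V = 4.2055664 V.
V_in − V_rec = 0.000433594 V = 0.434 mV.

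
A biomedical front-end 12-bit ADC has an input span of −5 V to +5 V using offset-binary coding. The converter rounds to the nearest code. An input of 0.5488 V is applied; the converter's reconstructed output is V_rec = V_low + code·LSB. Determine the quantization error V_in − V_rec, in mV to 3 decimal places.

-0.516 mV

LSB = 10/2^12 = 2.441 mV.
Scaled input = 2272.7885 LSBs, so code = 2273.
Code 2273 maps back to (−5) + 2273×0.00244141 V = 0.54931641 V.
Difference: -0.000516406 V → -0.516 mV.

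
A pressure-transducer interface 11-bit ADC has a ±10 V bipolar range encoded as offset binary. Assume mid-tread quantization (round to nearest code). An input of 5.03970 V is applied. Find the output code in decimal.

LSB = 20 V / 2048 = 9.766 mV.
(5.03970 − (−10)) / 0.00976562 = 1540.065 LSBs.
round(1540.065) = 1540.

code 1540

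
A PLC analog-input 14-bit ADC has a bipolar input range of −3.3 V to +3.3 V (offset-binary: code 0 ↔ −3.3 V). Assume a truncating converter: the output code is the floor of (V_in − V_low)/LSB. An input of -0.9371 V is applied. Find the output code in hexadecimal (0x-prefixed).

Full-scale span = 6.6 V; LSB = 6.6/2^14 = 402.83 µV.
(V_in − V_low)/LSB = (-0.9371 − (−3.3)) / 0.000402832 = 5865.720.
Floor → code 5865.
In hexadecimal (0x-prefixed): 0x16E9.

code 0x16E9 (decimal 5865)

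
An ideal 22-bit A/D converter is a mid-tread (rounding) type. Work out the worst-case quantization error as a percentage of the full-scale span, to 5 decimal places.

Rounding → worst-case error = ½ LSB = V_FS/2^23, so 100/8388608 = 1.19209e-05 % of full scale.

0.00001 %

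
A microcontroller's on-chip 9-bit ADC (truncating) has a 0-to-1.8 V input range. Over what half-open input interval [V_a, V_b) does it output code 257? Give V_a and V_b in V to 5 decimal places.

[0.90352 V, 0.90703 V)

LSB = 1.8/2^9 = 3.516 mV.
V_a = V_low + 257·LSB = 0.903516 V; V_b = V_low + 258·LSB = 0.907031 V.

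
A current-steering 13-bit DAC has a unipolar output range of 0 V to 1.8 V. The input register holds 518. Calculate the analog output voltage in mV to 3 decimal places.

113.818 mV

LSB = 1.8 V / 2^13 = 219.73 µV.
V_out = 0 + 518 × 0.000219727 V = 0.113818 V.
= 113.818 mV.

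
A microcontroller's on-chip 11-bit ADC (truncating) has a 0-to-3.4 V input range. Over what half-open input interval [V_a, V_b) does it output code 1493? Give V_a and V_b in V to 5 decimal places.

[2.47861 V, 2.48027 V)

LSB = 3.4/2^11 = 1.660 mV.
V_a = V_low + 1493·LSB = 2.47861 V; V_b = V_low + 1494·LSB = 2.48027 V.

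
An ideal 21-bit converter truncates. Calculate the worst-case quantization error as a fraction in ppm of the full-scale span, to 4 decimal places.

Truncating → worst-case error = 1 LSB = V_FS/2^21, so 1e+06/2097152 = 0.476837 ppm of full scale.

0.4768 ppm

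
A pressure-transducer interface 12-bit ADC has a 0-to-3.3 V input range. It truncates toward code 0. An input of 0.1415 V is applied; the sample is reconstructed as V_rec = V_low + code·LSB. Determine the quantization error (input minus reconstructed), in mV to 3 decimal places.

0.509 mV

Step size: 3.3 V ÷ 2^12 = 0.806 mV.
Scaled input = 175.6315 LSBs, so code = 175.
V_rec = 0 + 175·0.000805664 = 0.14099121 V.
Difference: 0.000508789 V → 0.509 mV.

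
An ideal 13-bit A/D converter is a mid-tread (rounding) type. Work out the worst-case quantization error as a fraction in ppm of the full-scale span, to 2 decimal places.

61.04 ppm

Rounding → worst-case error = ½ LSB = V_FS/2^14, so 1e+06/16384 = 61.0352 ppm of full scale.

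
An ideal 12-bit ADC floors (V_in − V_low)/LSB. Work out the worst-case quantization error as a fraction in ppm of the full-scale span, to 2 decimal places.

Truncating → worst-case error = 1 LSB = V_FS/2^12, so 1e+06/4096 = 244.141 ppm of full scale.

244.14 ppm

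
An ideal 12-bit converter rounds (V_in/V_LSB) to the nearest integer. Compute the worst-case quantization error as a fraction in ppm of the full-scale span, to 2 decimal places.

122.07 ppm

Rounding → worst-case error = ½ LSB = V_FS/2^13, so 1e+06/8192 = 122.07 ppm of full scale.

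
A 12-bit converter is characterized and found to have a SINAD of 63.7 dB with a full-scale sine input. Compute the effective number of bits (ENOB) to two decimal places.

ENOB = (SINAD − 1.76) / 6.02 = (63.7 − 1.76)/6.02 = 10.289.

10.29 bits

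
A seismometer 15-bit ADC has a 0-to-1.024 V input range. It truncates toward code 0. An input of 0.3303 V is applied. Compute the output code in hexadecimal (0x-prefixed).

With 32768 levels over 1.024 V, one step is 31.25 µV.
(0.3303 − 0) / 3.125e-05 = 10569.600 LSBs.
Floor → code 10569.
In hexadecimal (0x-prefixed): 0x2949.

code 0x2949 (decimal 10569)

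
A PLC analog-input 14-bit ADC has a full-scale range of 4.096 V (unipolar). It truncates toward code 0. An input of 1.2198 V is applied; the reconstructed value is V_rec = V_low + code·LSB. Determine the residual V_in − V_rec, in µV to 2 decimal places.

50.00 µV

LSB = 4.096/2^14 = 250.00 µV.
(V_in − V_low)/LSB = (1.2198 − 0)/0.00025 = 4879.2000 → code 4879 (floor).
V_rec = 0 + 4879·0.00025 = 1.21975 V.
Difference: 5e-05 V → 50.00 µV.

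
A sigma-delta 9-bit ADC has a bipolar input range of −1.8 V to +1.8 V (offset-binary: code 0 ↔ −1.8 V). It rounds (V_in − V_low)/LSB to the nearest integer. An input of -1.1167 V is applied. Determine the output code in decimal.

With 512 levels over 3.6 V, one step is 7.031 mV.
Input sits at 97.180 steps above V_low.
Round → code 97.

code 97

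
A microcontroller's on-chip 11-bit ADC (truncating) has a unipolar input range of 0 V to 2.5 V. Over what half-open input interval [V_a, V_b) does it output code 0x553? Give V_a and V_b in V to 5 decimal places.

[1.66382 V, 1.66504 V)

LSB = 2.5/2^11 = 1.221 mV.
Code 0x553 = 1363 decimal.
V_a = V_low + 1363·LSB = 1.66382 V; V_b = V_low + 1364·LSB = 1.66504 V.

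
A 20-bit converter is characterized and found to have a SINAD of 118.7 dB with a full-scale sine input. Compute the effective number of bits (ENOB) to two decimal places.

19.43 bits

ENOB = (SINAD − 1.76) / 6.02 = (118.7 − 1.76)/6.02 = 19.425.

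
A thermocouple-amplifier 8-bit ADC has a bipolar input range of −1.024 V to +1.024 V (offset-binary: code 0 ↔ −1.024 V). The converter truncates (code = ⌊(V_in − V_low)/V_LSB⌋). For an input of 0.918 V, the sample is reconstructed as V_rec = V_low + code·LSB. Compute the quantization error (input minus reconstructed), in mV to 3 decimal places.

6.000 mV

LSB = 2.048/2^8 = 8.000 mV.
(0.918 − (−1.024))/0.008 = 242.7500; ⌊·⌋ gives code 242.
V_rec = (−1.024) + 242·0.008 = 0.912 V.
Error = 0.918 − 0.912 = 0.006 V = 6.000 mV.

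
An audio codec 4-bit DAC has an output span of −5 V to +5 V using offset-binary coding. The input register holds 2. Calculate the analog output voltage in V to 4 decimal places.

LSB = 10 V / 2^4 = 0.6250 V.
V_out = (−5) + 2 × 0.625 V = -3.75 V.

-3.7500 V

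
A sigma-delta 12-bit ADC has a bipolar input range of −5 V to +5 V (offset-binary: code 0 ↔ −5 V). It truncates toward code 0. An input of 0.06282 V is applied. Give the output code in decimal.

LSB = 10 V / 4096 = 2.441 mV.
(V_in − V_low)/LSB = (0.06282 − (−5)) / 0.00244141 = 2073.731.
So the output code is 2073.

code 2073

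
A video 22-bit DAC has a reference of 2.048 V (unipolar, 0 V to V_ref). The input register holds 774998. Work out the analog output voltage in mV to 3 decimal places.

378.417 mV

LSB = 2.048 V / 2^22 = 0.49 µV.
V_out = 0 + 774998 × 4.88281e-07 V = 0.378417 V.
= 378.417 mV.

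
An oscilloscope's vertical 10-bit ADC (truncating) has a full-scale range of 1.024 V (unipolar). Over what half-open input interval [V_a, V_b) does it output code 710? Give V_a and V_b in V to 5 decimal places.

LSB = 1.024/2^10 = 1.000 mV.
V_a = V_low + 710·LSB = 0.71 V; V_b = V_low + 711·LSB = 0.711 V.

[0.71000 V, 0.71100 V)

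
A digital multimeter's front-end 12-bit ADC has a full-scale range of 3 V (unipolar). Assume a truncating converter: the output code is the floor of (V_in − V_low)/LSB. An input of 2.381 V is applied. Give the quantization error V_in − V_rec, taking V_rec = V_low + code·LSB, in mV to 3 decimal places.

0.629 mV

LSB = 3/2^12 = 0.732 mV.
(V_in − V_low)/LSB = (2.381 − 0)/0.000732422 = 3250.8587 → code 3250 (floor).
Code 3250 maps back to 0 + 3250×0.000732422 V = 2.3803711 V.
Error = 2.381 − 2.3803711 = 0.000628906 V = 0.629 mV.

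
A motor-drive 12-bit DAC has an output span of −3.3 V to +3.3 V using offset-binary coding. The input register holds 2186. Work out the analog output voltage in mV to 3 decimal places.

222.363 mV

LSB = 6.6 V / 2^12 = 1.611 mV.
V_out = (−3.3) + 2186 × 0.00161133 V = 0.222363 V.
= 222.363 mV.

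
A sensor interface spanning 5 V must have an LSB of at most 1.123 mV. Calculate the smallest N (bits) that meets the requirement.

Number of steps required ≥ 5 V / 1.123 mV = 4452.36.
Need 2^N ≥ 4452.36; 2^12 = 4096, 2^13 = 8192.
Minimum N = 13.

13 bits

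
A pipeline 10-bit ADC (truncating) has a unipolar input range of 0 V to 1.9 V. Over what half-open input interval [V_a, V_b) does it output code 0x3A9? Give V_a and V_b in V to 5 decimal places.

[1.73857 V, 1.74043 V)

LSB = 1.9/2^10 = 1.855 mV.
Code 0x3A9 = 937 decimal.
V_a = V_low + 937·LSB = 1.73857 V; V_b = V_low + 938·LSB = 1.74043 V.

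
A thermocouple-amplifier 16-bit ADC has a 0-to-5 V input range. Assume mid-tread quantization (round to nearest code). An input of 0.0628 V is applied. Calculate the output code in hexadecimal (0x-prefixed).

code 0x337 (decimal 823)

Full-scale span = 5 V; LSB = 5/2^16 = 76.29 µV.
(0.0628 − 0) / 7.62939e-05 = 823.132 LSBs.
So the output code is 823.
In hexadecimal (0x-prefixed): 0x337.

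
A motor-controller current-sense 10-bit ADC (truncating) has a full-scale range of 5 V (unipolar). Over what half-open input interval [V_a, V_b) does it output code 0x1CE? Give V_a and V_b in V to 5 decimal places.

[2.25586 V, 2.26074 V)

LSB = 5/2^10 = 4.883 mV.
Code 0x1CE = 462 decimal.
V_a = V_low + 462·LSB = 2.25586 V; V_b = V_low + 463·LSB = 2.26074 V.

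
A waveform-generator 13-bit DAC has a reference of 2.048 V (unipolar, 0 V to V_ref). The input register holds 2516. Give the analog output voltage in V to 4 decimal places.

0.6290 V

LSB = 2.048 V / 2^13 = 250.00 µV.
V_out = 0 + 2516 × 0.00025 V = 0.629 V.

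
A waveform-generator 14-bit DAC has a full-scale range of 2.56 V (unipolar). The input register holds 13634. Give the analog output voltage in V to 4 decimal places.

LSB = 2.56 V / 2^14 = 156.25 µV.
V_out = 0 + 13634 × 0.00015625 V = 2.13031 V.

2.1303 V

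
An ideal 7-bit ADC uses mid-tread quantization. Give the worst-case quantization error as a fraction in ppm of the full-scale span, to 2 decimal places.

Rounding → worst-case error = ½ LSB = V_FS/2^8, so 1e+06/256 = 3906.25 ppm of full scale.

3906.25 ppm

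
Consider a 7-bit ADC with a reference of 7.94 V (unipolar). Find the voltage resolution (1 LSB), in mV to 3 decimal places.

62.031 mV

Full-scale span = 7.94 V.
LSB = 7.94 / 2^7 = 7.94 / 128 = 0.0620313 V = 62.031 mV.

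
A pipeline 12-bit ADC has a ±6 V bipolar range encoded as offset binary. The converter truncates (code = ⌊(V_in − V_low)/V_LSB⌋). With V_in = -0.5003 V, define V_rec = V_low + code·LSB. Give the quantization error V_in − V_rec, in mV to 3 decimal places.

Step size: 12 V ÷ 2^12 = 2.930 mV.
(-0.5003 − (−6))/0.00292969 = 1877.2309; ⌊·⌋ gives code 1877.
Code 1877 maps back to (−6) + 1877×0.00292969 V = -0.50097656 V.
V_in − V_rec = 0.000676562 V = 0.677 mV.

0.677 mV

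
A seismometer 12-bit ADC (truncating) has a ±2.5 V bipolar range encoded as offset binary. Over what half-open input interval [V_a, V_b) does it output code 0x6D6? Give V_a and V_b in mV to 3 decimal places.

[-363.770 mV, -362.549 mV)

LSB = 5/2^12 = 1.221 mV.
Code 0x6D6 = 1750 decimal.
V_a = V_low + 1750·LSB = -0.36377 V; V_b = V_low + 1751·LSB = -0.362549 V.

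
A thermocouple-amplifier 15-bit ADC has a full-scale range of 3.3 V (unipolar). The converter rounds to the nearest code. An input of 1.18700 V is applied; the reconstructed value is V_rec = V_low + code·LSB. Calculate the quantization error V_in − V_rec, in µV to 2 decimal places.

-45.29 µV

One LSB is 3.3 V / 32768 = 100.71 µV.
(1.18700 − 0)/0.000100708 = 11786.5503; round gives code 11787.
Code 11787 maps back to 0 + 11787×0.000100708 V = 1.1870453 V.
Difference: -4.52881e-05 V → -45.29 µV.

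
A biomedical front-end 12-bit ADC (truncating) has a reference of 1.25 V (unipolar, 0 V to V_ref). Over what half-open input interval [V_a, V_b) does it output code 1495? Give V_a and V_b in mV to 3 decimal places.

LSB = 1.25/2^12 = 305.18 µV.
V_a = V_low + 1495·LSB = 0.456238 V; V_b = V_low + 1496·LSB = 0.456543 V.

[456.238 mV, 456.543 mV)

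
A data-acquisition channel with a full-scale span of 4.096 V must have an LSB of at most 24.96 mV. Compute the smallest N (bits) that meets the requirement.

Number of steps required ≥ 4.096 V / 24.96 mV = 164.10.
Need 2^N ≥ 164.10; 2^7 = 128, 2^8 = 256.
Minimum N = 8.

8 bits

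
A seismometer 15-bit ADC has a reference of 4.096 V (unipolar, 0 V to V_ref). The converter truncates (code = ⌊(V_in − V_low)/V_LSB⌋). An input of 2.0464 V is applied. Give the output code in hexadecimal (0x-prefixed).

With 32768 levels over 4.096 V, one step is 125.00 µV.
(2.0464 − 0) / 0.000125 = 16371.200 LSBs.
So the output code is 16371.
In hexadecimal (0x-prefixed): 0x3FF3.

code 0x3FF3 (decimal 16371)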